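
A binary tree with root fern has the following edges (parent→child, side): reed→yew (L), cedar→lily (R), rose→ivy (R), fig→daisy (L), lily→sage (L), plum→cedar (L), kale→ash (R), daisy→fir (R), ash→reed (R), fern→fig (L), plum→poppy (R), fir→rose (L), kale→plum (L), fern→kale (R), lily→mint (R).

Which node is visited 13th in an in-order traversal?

kale

In-order visits the left subtree, then the node, then the right subtree.
At fern: go left to fig.
  At fig: go left to daisy.
    At daisy: no left child.
    Visit daisy.
    At daisy: go right to fir.
      At fir: go left to rose.
        At rose: no left child.
        Visit rose.
        At rose: go right to ivy.
          ivy is a leaf — visit ivy.
      Visit fir.
      At fir: no right child.
  Visit fig.
  At fig: no right child.
Visit fern.
At fern: go right to kale.
  At kale: go left to plum.
    At plum: go left to cedar.
      At cedar: no left child.
      Visit cedar.
      At cedar: go right to lily.
        At lily: go left to sage.
          sage is a leaf — visit sage.
        Visit lily.
        At lily: go right to mint.
          mint is a leaf — visit mint.
    Visit plum.
    At plum: go right to poppy.
      poppy is a leaf — visit poppy.
  Visit kale.
  At kale: go right to ash.
    At ash: no left child.
    Visit ash.
    At ash: go right to reed.
      At reed: go left to yew.
        yew is a leaf — visit yew.
      Visit reed.
      At reed: no right child.
Full in-order sequence: daisy, rose, ivy, fir, fig, fern, cedar, sage, lily, mint, plum, poppy, kale, ash, yew, reed.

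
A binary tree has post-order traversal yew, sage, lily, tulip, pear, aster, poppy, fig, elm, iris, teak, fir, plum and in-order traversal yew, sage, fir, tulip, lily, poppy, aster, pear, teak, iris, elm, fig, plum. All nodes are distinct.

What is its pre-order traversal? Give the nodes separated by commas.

plum, fir, sage, yew, teak, poppy, tulip, lily, aster, pear, iris, elm, fig

The last element of post-order is the root; it splits in-order into left and right subtrees.
Root plum: left subtree has 12 nodes {yew, sage, fir, tulip, lily, poppy, aster, pear, teak, iris, elm, fig}, right has 0 { }.
  Root fir: left subtree has 2 nodes {yew, sage}, right has 9 {tulip, lily, poppy, aster, pear, teak, iris, elm, fig}.
    Root sage: left subtree has 1 node {yew}, right has 0 { }.
    Root teak: left subtree has 5 nodes {tulip, lily, poppy, aster, pear}, right has 3 {iris, elm, fig}.
      Root poppy: left subtree has 2 nodes {tulip, lily}, right has 2 {aster, pear}.
        Root tulip: left subtree has 0 nodes { }, right has 1 {lily}.
        Root aster: left subtree has 0 nodes { }, right has 1 {pear}.
      Root iris: left subtree has 0 nodes { }, right has 2 {elm, fig}.
        Root elm: left subtree has 0 nodes { }, right has 1 {fig}.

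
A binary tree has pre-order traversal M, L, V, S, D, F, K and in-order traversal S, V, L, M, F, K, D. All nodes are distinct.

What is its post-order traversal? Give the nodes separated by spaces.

The first element of pre-order is the root; it splits in-order into left and right subtrees.
Root M: left subtree has 3 nodes {S, V, L}, right has 3 {F, K, D}.
  Root L: left subtree has 2 nodes {S, V}, right has 0 { }.
    Root V: left subtree has 1 node {S}, right has 0 { }.
  Root D: left subtree has 2 nodes {F, K}, right has 0 { }.
    Root F: left subtree has 0 nodes { }, right has 1 {K}.

S V L K F D M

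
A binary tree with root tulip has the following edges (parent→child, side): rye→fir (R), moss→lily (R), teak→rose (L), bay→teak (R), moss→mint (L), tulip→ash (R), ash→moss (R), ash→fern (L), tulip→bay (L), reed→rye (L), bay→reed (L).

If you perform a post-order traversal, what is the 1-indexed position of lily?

9

Post-order visits the left subtree, then the right subtree, then the node.
At tulip: go left to bay.
  At bay: go left to reed.
    At reed: go left to rye.
      At rye: no left child.
      At rye: go right to fir.
        fir is a leaf — visit fir.
      Visit rye.
    At reed: no right child.
    Visit reed.
  At bay: go right to teak.
    At teak: go left to rose.
      rose is a leaf — visit rose.
    At teak: no right child.
    Visit teak.
  Visit bay.
At tulip: go right to ash.
  At ash: go left to fern.
    fern is a leaf — visit fern.
  At ash: go right to moss.
    At moss: go left to mint.
      mint is a leaf — visit mint.
    At moss: go right to lily.
      lily is a leaf — visit lily.
    Visit moss.
  Visit ash.
Visit tulip.
Full post-order sequence: fir, rye, reed, rose, teak, bay, fern, mint, lily, moss, ash, tulip.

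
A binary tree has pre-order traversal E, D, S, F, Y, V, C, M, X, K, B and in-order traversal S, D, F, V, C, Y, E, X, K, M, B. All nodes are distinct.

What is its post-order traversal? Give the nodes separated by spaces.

The first element of pre-order is the root; it splits in-order into left and right subtrees.
Root E: left subtree has 6 nodes {S, D, F, V, C, Y}, right has 4 {X, K, M, B}.
  Root D: left subtree has 1 node {S}, right has 4 {F, V, C, Y}.
    Root F: left subtree has 0 nodes { }, right has 3 {V, C, Y}.
      Root Y: left subtree has 2 nodes {V, C}, right has 0 { }.
        Root V: left subtree has 0 nodes { }, right has 1 {C}.
  Root M: left subtree has 2 nodes {X, K}, right has 1 {B}.
    Root X: left subtree has 0 nodes { }, right has 1 {K}.

S C V Y F D K X B M E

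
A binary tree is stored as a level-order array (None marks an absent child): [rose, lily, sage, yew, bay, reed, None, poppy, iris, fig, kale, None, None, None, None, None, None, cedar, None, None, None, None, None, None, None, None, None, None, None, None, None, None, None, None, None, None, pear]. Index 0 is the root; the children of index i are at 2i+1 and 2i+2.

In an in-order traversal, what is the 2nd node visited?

yew

In-order visits the left subtree, then the node, then the right subtree.
At rose: go left to lily.
  At lily: go left to yew.
    At yew: go left to poppy.
      poppy is a leaf — visit poppy.
    Visit yew.
    At yew: go right to iris.
      At iris: go left to cedar.
        At cedar: no left child.
        Visit cedar.
        At cedar: go right to pear.
          pear is a leaf — visit pear.
      Visit iris.
      At iris: no right child.
  Visit lily.
  At lily: go right to bay.
    At bay: go left to fig.
      fig is a leaf — visit fig.
    Visit bay.
    At bay: go right to kale.
      kale is a leaf — visit kale.
Visit rose.
At rose: go right to sage.
  At sage: go left to reed.
    reed is a leaf — visit reed.
  Visit sage.
  At sage: no right child.
Full in-order sequence: poppy, yew, cedar, pear, iris, lily, fig, bay, kale, rose, reed, sage.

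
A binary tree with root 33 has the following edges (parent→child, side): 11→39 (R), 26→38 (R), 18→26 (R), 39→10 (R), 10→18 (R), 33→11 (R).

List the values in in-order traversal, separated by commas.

33, 11, 39, 10, 18, 26, 38

In-order visits the left subtree, then the node, then the right subtree.
At 33: no left child.
Visit 33.
At 33: go right to 11.
  At 11: no left child.
  Visit 11.
  At 11: go right to 39.
    At 39: no left child.
    Visit 39.
    At 39: go right to 10.
      At 10: no left child.
      Visit 10.
      At 10: go right to 18.
        At 18: no left child.
        Visit 18.
        At 18: go right to 26.
          At 26: no left child.
          Visit 26.
          At 26: go right to 38.
            38 is a leaf — visit 38.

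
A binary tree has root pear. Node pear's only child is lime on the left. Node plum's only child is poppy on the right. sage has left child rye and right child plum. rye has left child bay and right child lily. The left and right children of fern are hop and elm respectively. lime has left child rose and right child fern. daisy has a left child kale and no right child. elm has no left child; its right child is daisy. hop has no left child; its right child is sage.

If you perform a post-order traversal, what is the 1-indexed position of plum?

Post-order visits the left subtree, then the right subtree, then the node.
At pear: go left to lime.
  At lime: go left to rose.
    rose is a leaf — visit rose.
  At lime: go right to fern.
    At fern: go left to hop.
      At hop: no left child.
      At hop: go right to sage.
        At sage: go left to rye.
          At rye: go left to bay.
            bay is a leaf — visit bay.
          At rye: go right to lily.
            lily is a leaf — visit lily.
          Visit rye.
        At sage: go right to plum.
          At plum: no left child.
          At plum: go right to poppy.
            poppy is a leaf — visit poppy.
          Visit plum.
        Visit sage.
      Visit hop.
    At fern: go right to elm.
      At elm: no left child.
      At elm: go right to daisy.
        At daisy: go left to kale.
          kale is a leaf — visit kale.
        At daisy: no right child.
        Visit daisy.
      Visit elm.
    Visit fern.
  Visit lime.
At pear: no right child.
Visit pear.
Full post-order sequence: rose, bay, lily, rye, poppy, plum, sage, hop, kale, daisy, elm, fern, lime, pear.

6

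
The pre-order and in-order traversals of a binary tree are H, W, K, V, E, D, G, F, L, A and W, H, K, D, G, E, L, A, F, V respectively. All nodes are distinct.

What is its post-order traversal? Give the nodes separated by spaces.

W G D A L F E V K H

The first element of pre-order is the root; it splits in-order into left and right subtrees.
Root H: left subtree has 1 node {W}, right has 8 {K, D, G, E, L, A, F, V}.
  Root K: left subtree has 0 nodes { }, right has 7 {D, G, E, L, A, F, V}.
    Root V: left subtree has 6 nodes {D, G, E, L, A, F}, right has 0 { }.
      Root E: left subtree has 2 nodes {D, G}, right has 3 {L, A, F}.
        Root D: left subtree has 0 nodes { }, right has 1 {G}.
        Root F: left subtree has 2 nodes {L, A}, right has 0 { }.
          Root L: left subtree has 0 nodes { }, right has 1 {A}.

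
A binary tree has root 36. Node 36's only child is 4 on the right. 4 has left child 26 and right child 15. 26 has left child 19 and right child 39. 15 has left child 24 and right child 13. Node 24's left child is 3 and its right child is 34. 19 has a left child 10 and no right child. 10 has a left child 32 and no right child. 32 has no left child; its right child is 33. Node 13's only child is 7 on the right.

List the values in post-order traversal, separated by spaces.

Post-order visits the left subtree, then the right subtree, then the node.
At 36: no left child.
At 36: go right to 4.
  At 4: go left to 26.
    At 26: go left to 19.
      At 19: go left to 10.
        At 10: go left to 32.
          At 32: no left child.
          At 32: go right to 33.
            33 is a leaf — visit 33.
          Visit 32.
        At 10: no right child.
        Visit 10.
      At 19: no right child.
      Visit 19.
    At 26: go right to 39.
      39 is a leaf — visit 39.
    Visit 26.
  At 4: go right to 15.
    At 15: go left to 24.
      At 24: go left to 3.
        3 is a leaf — visit 3.
      At 24: go right to 34.
        34 is a leaf — visit 34.
      Visit 24.
    At 15: go right to 13.
      At 13: no left child.
      At 13: go right to 7.
        7 is a leaf — visit 7.
      Visit 13.
    Visit 15.
  Visit 4.
Visit 36.

33 32 10 19 39 26 3 34 24 7 13 15 4 36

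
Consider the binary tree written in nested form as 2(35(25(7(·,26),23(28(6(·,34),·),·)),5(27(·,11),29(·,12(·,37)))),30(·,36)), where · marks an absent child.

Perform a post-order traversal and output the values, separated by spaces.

Post-order visits the left subtree, then the right subtree, then the node.
At 2: go left to 35.
  At 35: go left to 25.
    At 25: go left to 7.
      At 7: no left child.
      At 7: go right to 26.
        26 is a leaf — visit 26.
      Visit 7.
    At 25: go right to 23.
      At 23: go left to 28.
        At 28: go left to 6.
          At 6: no left child.
          At 6: go right to 34.
            34 is a leaf — visit 34.
          Visit 6.
        At 28: no right child.
        Visit 28.
      At 23: no right child.
      Visit 23.
    Visit 25.
  At 35: go right to 5.
    At 5: go left to 27.
      At 27: no left child.
      At 27: go right to 11.
        11 is a leaf — visit 11.
      Visit 27.
    At 5: go right to 29.
      At 29: no left child.
      At 29: go right to 12.
        At 12: no left child.
        At 12: go right to 37.
          37 is a leaf — visit 37.
        Visit 12.
      Visit 29.
    Visit 5.
  Visit 35.
At 2: go right to 30.
  At 30: no left child.
  At 30: go right to 36.
    36 is a leaf — visit 36.
  Visit 30.
Visit 2.

26 7 34 6 28 23 25 11 27 37 12 29 5 35 36 30 2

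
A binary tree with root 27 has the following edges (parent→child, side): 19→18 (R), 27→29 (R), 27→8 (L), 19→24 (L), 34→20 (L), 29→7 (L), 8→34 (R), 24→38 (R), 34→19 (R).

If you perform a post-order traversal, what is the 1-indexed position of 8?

Post-order visits the left subtree, then the right subtree, then the node.
At 27: go left to 8.
  At 8: no left child.
  At 8: go right to 34.
    At 34: go left to 20.
      20 is a leaf — visit 20.
    At 34: go right to 19.
      At 19: go left to 24.
        At 24: no left child.
        At 24: go right to 38.
          38 is a leaf — visit 38.
        Visit 24.
      At 19: go right to 18.
        18 is a leaf — visit 18.
      Visit 19.
    Visit 34.
  Visit 8.
At 27: go right to 29.
  At 29: go left to 7.
    7 is a leaf — visit 7.
  At 29: no right child.
  Visit 29.
Visit 27.
Full post-order sequence: 20, 38, 24, 18, 19, 34, 8, 7, 29, 27.

7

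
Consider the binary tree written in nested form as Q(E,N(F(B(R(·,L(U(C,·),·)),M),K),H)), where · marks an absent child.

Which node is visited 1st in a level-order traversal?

Q

Level-order visits nodes level by level from the root, left to right within each level.
Level 0: Q
Level 1: E, N
Level 2: F, H
Level 3: B, K
Level 4: R, M
Level 5: L
Level 6: U
Level 7: C
Full level-order sequence: Q, E, N, F, H, B, K, R, M, L, U, C.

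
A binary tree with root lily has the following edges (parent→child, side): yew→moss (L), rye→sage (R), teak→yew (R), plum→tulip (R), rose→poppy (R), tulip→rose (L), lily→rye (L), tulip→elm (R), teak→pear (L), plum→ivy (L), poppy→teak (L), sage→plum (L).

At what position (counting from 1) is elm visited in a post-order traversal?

Post-order visits the left subtree, then the right subtree, then the node.
At lily: go left to rye.
  At rye: no left child.
  At rye: go right to sage.
    At sage: go left to plum.
      At plum: go left to ivy.
        ivy is a leaf — visit ivy.
      At plum: go right to tulip.
        At tulip: go left to rose.
          At rose: no left child.
          At rose: go right to poppy.
            At poppy: go left to teak.
              At teak: go left to pear.
                pear is a leaf — visit pear.
              At teak: go right to yew.
                At yew: go left to moss.
                  moss is a leaf — visit moss.
                At yew: no right child.
                Visit yew.
              Visit teak.
            At poppy: no right child.
            Visit poppy.
          Visit rose.
        At tulip: go right to elm.
          elm is a leaf — visit elm.
        Visit tulip.
      Visit plum.
    At sage: no right child.
    Visit sage.
  Visit rye.
At lily: no right child.
Visit lily.
Full post-order sequence: ivy, pear, moss, yew, teak, poppy, rose, elm, tulip, plum, sage, rye, lily.

8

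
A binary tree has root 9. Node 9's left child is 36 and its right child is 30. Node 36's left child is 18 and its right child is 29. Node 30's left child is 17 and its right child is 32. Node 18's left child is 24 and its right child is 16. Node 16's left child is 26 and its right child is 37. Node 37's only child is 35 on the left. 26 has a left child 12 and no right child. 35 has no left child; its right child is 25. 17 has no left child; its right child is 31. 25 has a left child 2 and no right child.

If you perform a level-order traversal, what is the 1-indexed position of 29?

5

Level-order visits nodes level by level from the root, left to right within each level.
Level 0: 9
Level 1: 36, 30
Level 2: 18, 29, 17, 32
Level 3: 24, 16, 31
Level 4: 26, 37
Level 5: 12, 35
Level 6: 25
Level 7: 2
Full level-order sequence: 9, 36, 30, 18, 29, 17, 32, 24, 16, 31, 26, 37, 12, 35, 25, 2.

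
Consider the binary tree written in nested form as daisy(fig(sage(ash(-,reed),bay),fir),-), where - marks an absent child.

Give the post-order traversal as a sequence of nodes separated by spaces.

Post-order visits the left subtree, then the right subtree, then the node.
At daisy: go left to fig.
  At fig: go left to sage.
    At sage: go left to ash.
      At ash: no left child.
      At ash: go right to reed.
        reed is a leaf — visit reed.
      Visit ash.
    At sage: go right to bay.
      bay is a leaf — visit bay.
    Visit sage.
  At fig: go right to fir.
    fir is a leaf — visit fir.
  Visit fig.
At daisy: no right child.
Visit daisy.

reed ash bay sage fir fig daisy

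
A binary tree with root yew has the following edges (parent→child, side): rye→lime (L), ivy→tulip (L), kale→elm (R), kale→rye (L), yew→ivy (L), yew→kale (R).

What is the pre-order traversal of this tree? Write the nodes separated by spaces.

yew ivy tulip kale rye lime elm

Pre-order visits the node, then its left subtree, then its right subtree.
Visit yew.
At yew: go left to ivy.
  Visit ivy.
  At ivy: go left to tulip.
    tulip is a leaf — visit tulip.
  At ivy: no right child.
At yew: go right to kale.
  Visit kale.
  At kale: go left to rye.
    Visit rye.
    At rye: go left to lime.
      lime is a leaf — visit lime.
    At rye: no right child.
  At kale: go right to elm.
    elm is a leaf — visit elm.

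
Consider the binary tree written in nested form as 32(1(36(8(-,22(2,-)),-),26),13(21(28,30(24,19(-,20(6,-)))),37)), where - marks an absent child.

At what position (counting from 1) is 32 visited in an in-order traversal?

In-order visits the left subtree, then the node, then the right subtree.
At 32: go left to 1.
  At 1: go left to 36.
    At 36: go left to 8.
      At 8: no left child.
      Visit 8.
      At 8: go right to 22.
        At 22: go left to 2.
          2 is a leaf — visit 2.
        Visit 22.
        At 22: no right child.
    Visit 36.
    At 36: no right child.
  Visit 1.
  At 1: go right to 26.
    26 is a leaf — visit 26.
Visit 32.
At 32: go right to 13.
  At 13: go left to 21.
    At 21: go left to 28.
      28 is a leaf — visit 28.
    Visit 21.
    At 21: go right to 30.
      At 30: go left to 24.
        24 is a leaf — visit 24.
      Visit 30.
      At 30: go right to 19.
        At 19: no left child.
        Visit 19.
        At 19: go right to 20.
          At 20: go left to 6.
            6 is a leaf — visit 6.
          Visit 20.
          At 20: no right child.
  Visit 13.
  At 13: go right to 37.
    37 is a leaf — visit 37.
Full in-order sequence: 8, 2, 22, 36, 1, 26, 32, 28, 21, 24, 30, 19, 6, 20, 13, 37.

7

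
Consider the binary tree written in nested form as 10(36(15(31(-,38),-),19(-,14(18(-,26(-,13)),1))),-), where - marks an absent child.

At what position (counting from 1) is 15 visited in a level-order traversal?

3

Level-order visits nodes level by level from the root, left to right within each level.
Level 0: 10
Level 1: 36
Level 2: 15, 19
Level 3: 31, 14
Level 4: 38, 18, 1
Level 5: 26
Level 6: 13
Full level-order sequence: 10, 36, 15, 19, 31, 14, 38, 18, 1, 26, 13.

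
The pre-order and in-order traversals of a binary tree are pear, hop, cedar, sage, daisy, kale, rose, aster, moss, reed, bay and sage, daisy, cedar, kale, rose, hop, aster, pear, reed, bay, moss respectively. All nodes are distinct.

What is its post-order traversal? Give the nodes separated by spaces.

daisy sage rose kale cedar aster hop bay reed moss pear

The first element of pre-order is the root; it splits in-order into left and right subtrees.
Root pear: left subtree has 7 nodes {sage, daisy, cedar, kale, rose, hop, aster}, right has 3 {reed, bay, moss}.
  Root hop: left subtree has 5 nodes {sage, daisy, cedar, kale, rose}, right has 1 {aster}.
    Root cedar: left subtree has 2 nodes {sage, daisy}, right has 2 {kale, rose}.
      Root sage: left subtree has 0 nodes { }, right has 1 {daisy}.
      Root kale: left subtree has 0 nodes { }, right has 1 {rose}.
  Root moss: left subtree has 2 nodes {reed, bay}, right has 0 { }.
    Root reed: left subtree has 0 nodes { }, right has 1 {bay}.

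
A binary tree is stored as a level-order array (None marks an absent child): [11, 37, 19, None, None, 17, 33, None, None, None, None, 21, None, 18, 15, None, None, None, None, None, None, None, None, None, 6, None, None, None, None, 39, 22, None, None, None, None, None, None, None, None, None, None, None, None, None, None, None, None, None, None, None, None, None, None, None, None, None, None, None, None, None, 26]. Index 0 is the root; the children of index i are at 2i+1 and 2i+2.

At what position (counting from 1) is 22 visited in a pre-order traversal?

Pre-order visits the node, then its left subtree, then its right subtree.
Visit 11.
At 11: go left to 37.
  37 is a leaf — visit 37.
At 11: go right to 19.
  Visit 19.
  At 19: go left to 17.
    Visit 17.
    At 17: go left to 21.
      Visit 21.
      At 21: no left child.
      At 21: go right to 6.
        6 is a leaf — visit 6.
    At 17: no right child.
  At 19: go right to 33.
    Visit 33.
    At 33: go left to 18.
      18 is a leaf — visit 18.
    At 33: go right to 15.
      Visit 15.
      At 15: go left to 39.
        Visit 39.
        At 39: no left child.
        At 39: go right to 26.
          26 is a leaf — visit 26.
      At 15: go right to 22.
        22 is a leaf — visit 22.
Full pre-order sequence: 11, 37, 19, 17, 21, 6, 33, 18, 15, 39, 26, 22.

12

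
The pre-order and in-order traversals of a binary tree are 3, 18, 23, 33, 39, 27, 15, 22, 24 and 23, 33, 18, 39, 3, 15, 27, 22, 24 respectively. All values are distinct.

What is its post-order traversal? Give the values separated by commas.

The first element of pre-order is the root; it splits in-order into left and right subtrees.
Root 3: left subtree has 4 nodes {23, 33, 18, 39}, right has 4 {15, 27, 22, 24}.
  Root 18: left subtree has 2 nodes {23, 33}, right has 1 {39}.
    Root 23: left subtree has 0 nodes { }, right has 1 {33}.
  Root 27: left subtree has 1 node {15}, right has 2 {22, 24}.
    Root 22: left subtree has 0 nodes { }, right has 1 {24}.

33, 23, 39, 18, 15, 24, 22, 27, 3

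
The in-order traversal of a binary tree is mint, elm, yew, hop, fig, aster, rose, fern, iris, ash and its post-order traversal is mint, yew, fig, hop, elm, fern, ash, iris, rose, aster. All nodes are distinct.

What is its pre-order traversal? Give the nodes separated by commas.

aster, elm, mint, hop, yew, fig, rose, iris, fern, ash

The last element of post-order is the root; it splits in-order into left and right subtrees.
Root aster: left subtree has 5 nodes {mint, elm, yew, hop, fig}, right has 4 {rose, fern, iris, ash}.
  Root elm: left subtree has 1 node {mint}, right has 3 {yew, hop, fig}.
    Root hop: left subtree has 1 node {yew}, right has 1 {fig}.
  Root rose: left subtree has 0 nodes { }, right has 3 {fern, iris, ash}.
    Root iris: left subtree has 1 node {fern}, right has 1 {ash}.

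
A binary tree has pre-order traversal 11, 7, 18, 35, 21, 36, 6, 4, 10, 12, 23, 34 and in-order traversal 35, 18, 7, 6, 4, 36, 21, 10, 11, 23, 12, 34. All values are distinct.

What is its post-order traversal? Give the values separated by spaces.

The first element of pre-order is the root; it splits in-order into left and right subtrees.
Root 11: left subtree has 8 nodes {35, 18, 7, 6, 4, 36, 21, 10}, right has 3 {23, 12, 34}.
  Root 7: left subtree has 2 nodes {35, 18}, right has 5 {6, 4, 36, 21, 10}.
    Root 18: left subtree has 1 node {35}, right has 0 { }.
    Root 21: left subtree has 3 nodes {6, 4, 36}, right has 1 {10}.
      Root 36: left subtree has 2 nodes {6, 4}, right has 0 { }.
        Root 6: left subtree has 0 nodes { }, right has 1 {4}.
  Root 12: left subtree has 1 node {23}, right has 1 {34}.

35 18 4 6 36 10 21 7 23 34 12 11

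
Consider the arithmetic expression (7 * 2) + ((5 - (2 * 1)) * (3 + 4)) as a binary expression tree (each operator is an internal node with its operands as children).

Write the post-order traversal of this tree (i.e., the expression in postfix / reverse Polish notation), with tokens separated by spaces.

7 2 * 5 2 1 * - 3 4 + * +

Post-order on an expression tree gives postfix notation: for each operator, emit left operand, right operand, then the operator.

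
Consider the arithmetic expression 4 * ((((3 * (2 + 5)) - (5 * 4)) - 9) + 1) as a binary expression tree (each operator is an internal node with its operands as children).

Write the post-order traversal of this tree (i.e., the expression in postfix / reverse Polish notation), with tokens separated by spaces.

4 3 2 5 + * 5 4 * - 9 - 1 + *

Post-order on an expression tree gives postfix notation: for each operator, emit left operand, right operand, then the operator.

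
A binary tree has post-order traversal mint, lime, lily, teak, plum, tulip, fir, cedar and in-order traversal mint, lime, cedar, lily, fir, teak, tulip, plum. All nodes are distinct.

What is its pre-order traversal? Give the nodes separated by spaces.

The last element of post-order is the root; it splits in-order into left and right subtrees.
Root cedar: left subtree has 2 nodes {mint, lime}, right has 5 {lily, fir, teak, tulip, plum}.
  Root lime: left subtree has 1 node {mint}, right has 0 { }.
  Root fir: left subtree has 1 node {lily}, right has 3 {teak, tulip, plum}.
    Root tulip: left subtree has 1 node {teak}, right has 1 {plum}.

cedar lime mint fir lily tulip teak plum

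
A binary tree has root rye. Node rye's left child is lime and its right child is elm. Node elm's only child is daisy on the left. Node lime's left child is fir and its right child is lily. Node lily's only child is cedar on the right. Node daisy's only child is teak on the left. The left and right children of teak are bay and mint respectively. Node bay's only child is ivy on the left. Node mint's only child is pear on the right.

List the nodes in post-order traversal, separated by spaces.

fir cedar lily lime ivy bay pear mint teak daisy elm rye

Post-order visits the left subtree, then the right subtree, then the node.
At rye: go left to lime.
  At lime: go left to fir.
    fir is a leaf — visit fir.
  At lime: go right to lily.
    At lily: no left child.
    At lily: go right to cedar.
      cedar is a leaf — visit cedar.
    Visit lily.
  Visit lime.
At rye: go right to elm.
  At elm: go left to daisy.
    At daisy: go left to teak.
      At teak: go left to bay.
        At bay: go left to ivy.
          ivy is a leaf — visit ivy.
        At bay: no right child.
        Visit bay.
      At teak: go right to mint.
        At mint: no left child.
        At mint: go right to pear.
          pear is a leaf — visit pear.
        Visit mint.
      Visit teak.
    At daisy: no right child.
    Visit daisy.
  At elm: no right child.
  Visit elm.
Visit rye.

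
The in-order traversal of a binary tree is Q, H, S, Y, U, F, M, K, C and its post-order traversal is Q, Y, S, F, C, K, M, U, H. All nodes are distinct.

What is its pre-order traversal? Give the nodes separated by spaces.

The last element of post-order is the root; it splits in-order into left and right subtrees.
Root H: left subtree has 1 node {Q}, right has 7 {S, Y, U, F, M, K, C}.
  Root U: left subtree has 2 nodes {S, Y}, right has 4 {F, M, K, C}.
    Root S: left subtree has 0 nodes { }, right has 1 {Y}.
    Root M: left subtree has 1 node {F}, right has 2 {K, C}.
      Root K: left subtree has 0 nodes { }, right has 1 {C}.

H Q U S Y M F K C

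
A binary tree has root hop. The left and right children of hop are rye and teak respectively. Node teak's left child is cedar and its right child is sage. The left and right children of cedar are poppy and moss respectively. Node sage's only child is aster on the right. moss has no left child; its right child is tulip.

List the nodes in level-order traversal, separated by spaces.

Level-order visits nodes level by level from the root, left to right within each level.
Level 0: hop
Level 1: rye, teak
Level 2: cedar, sage
Level 3: poppy, moss, aster
Level 4: tulip

hop rye teak cedar sage poppy moss aster tulip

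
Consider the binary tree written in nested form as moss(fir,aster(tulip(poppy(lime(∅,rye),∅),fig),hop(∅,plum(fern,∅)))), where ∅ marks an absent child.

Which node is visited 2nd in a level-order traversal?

Level-order visits nodes level by level from the root, left to right within each level.
Level 0: moss
Level 1: fir, aster
Level 2: tulip, hop
Level 3: poppy, fig, plum
Level 4: lime, fern
Level 5: rye
Full level-order sequence: moss, fir, aster, tulip, hop, poppy, fig, plum, lime, fern, rye.

fir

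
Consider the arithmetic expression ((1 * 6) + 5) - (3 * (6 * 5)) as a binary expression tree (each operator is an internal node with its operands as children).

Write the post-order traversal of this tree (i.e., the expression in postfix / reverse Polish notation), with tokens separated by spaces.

Post-order on an expression tree gives postfix notation: for each operator, emit left operand, right operand, then the operator.

1 6 * 5 + 3 6 5 * * -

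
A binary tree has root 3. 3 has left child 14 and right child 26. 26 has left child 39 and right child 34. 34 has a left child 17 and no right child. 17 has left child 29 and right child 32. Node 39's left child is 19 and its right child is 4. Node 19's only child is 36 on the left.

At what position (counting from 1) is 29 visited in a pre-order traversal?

Pre-order visits the node, then its left subtree, then its right subtree.
Visit 3.
At 3: go left to 14.
  14 is a leaf — visit 14.
At 3: go right to 26.
  Visit 26.
  At 26: go left to 39.
    Visit 39.
    At 39: go left to 19.
      Visit 19.
      At 19: go left to 36.
        36 is a leaf — visit 36.
      At 19: no right child.
    At 39: go right to 4.
      4 is a leaf — visit 4.
  At 26: go right to 34.
    Visit 34.
    At 34: go left to 17.
      Visit 17.
      At 17: go left to 29.
        29 is a leaf — visit 29.
      At 17: go right to 32.
        32 is a leaf — visit 32.
    At 34: no right child.
Full pre-order sequence: 3, 14, 26, 39, 19, 36, 4, 34, 17, 29, 32.

10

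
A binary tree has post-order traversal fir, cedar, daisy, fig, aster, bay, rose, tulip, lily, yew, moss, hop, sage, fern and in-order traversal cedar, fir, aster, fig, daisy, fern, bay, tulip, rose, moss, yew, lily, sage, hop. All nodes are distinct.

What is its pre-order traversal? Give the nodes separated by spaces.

fern aster cedar fir fig daisy sage moss tulip bay rose yew lily hop

The last element of post-order is the root; it splits in-order into left and right subtrees.
Root fern: left subtree has 5 nodes {cedar, fir, aster, fig, daisy}, right has 8 {bay, tulip, rose, moss, yew, lily, sage, hop}.
  Root aster: left subtree has 2 nodes {cedar, fir}, right has 2 {fig, daisy}.
    Root cedar: left subtree has 0 nodes { }, right has 1 {fir}.
    Root fig: left subtree has 0 nodes { }, right has 1 {daisy}.
  Root sage: left subtree has 6 nodes {bay, tulip, rose, moss, yew, lily}, right has 1 {hop}.
    Root moss: left subtree has 3 nodes {bay, tulip, rose}, right has 2 {yew, lily}.
      Root tulip: left subtree has 1 node {bay}, right has 1 {rose}.
      Root yew: left subtree has 0 nodes { }, right has 1 {lily}.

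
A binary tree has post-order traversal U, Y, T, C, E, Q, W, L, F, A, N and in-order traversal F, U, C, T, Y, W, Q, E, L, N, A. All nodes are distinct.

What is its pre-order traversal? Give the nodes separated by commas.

N, F, L, W, C, U, T, Y, Q, E, A

The last element of post-order is the root; it splits in-order into left and right subtrees.
Root N: left subtree has 9 nodes {F, U, C, T, Y, W, Q, E, L}, right has 1 {A}.
  Root F: left subtree has 0 nodes { }, right has 8 {U, C, T, Y, W, Q, E, L}.
    Root L: left subtree has 7 nodes {U, C, T, Y, W, Q, E}, right has 0 { }.
      Root W: left subtree has 4 nodes {U, C, T, Y}, right has 2 {Q, E}.
        Root C: left subtree has 1 node {U}, right has 2 {T, Y}.
          Root T: left subtree has 0 nodes { }, right has 1 {Y}.
        Root Q: left subtree has 0 nodes { }, right has 1 {E}.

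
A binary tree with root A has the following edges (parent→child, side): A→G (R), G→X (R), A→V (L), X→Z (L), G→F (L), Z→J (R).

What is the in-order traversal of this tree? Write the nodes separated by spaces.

In-order visits the left subtree, then the node, then the right subtree.
At A: go left to V.
  V is a leaf — visit V.
Visit A.
At A: go right to G.
  At G: go left to F.
    F is a leaf — visit F.
  Visit G.
  At G: go right to X.
    At X: go left to Z.
      At Z: no left child.
      Visit Z.
      At Z: go right to J.
        J is a leaf — visit J.
    Visit X.
    At X: no right child.

V A F G Z J X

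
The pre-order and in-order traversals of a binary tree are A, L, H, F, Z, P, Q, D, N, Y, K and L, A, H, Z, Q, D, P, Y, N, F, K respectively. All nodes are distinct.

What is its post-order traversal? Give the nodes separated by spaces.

L D Q Y N P Z K F H A

The first element of pre-order is the root; it splits in-order into left and right subtrees.
Root A: left subtree has 1 node {L}, right has 9 {H, Z, Q, D, P, Y, N, F, K}.
  Root H: left subtree has 0 nodes { }, right has 8 {Z, Q, D, P, Y, N, F, K}.
    Root F: left subtree has 6 nodes {Z, Q, D, P, Y, N}, right has 1 {K}.
      Root Z: left subtree has 0 nodes { }, right has 5 {Q, D, P, Y, N}.
        Root P: left subtree has 2 nodes {Q, D}, right has 2 {Y, N}.
          Root Q: left subtree has 0 nodes { }, right has 1 {D}.
          Root N: left subtree has 1 node {Y}, right has 0 { }.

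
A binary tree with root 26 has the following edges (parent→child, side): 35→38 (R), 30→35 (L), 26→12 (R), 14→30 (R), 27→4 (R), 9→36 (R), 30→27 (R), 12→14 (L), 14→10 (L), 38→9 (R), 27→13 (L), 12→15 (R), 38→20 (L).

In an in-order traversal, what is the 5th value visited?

In-order visits the left subtree, then the node, then the right subtree.
At 26: no left child.
Visit 26.
At 26: go right to 12.
  At 12: go left to 14.
    At 14: go left to 10.
      10 is a leaf — visit 10.
    Visit 14.
    At 14: go right to 30.
      At 30: go left to 35.
        At 35: no left child.
        Visit 35.
        At 35: go right to 38.
          At 38: go left to 20.
            20 is a leaf — visit 20.
          Visit 38.
          At 38: go right to 9.
            At 9: no left child.
            Visit 9.
            At 9: go right to 36.
              36 is a leaf — visit 36.
      Visit 30.
      At 30: go right to 27.
        At 27: go left to 13.
          13 is a leaf — visit 13.
        Visit 27.
        At 27: go right to 4.
          4 is a leaf — visit 4.
  Visit 12.
  At 12: go right to 15.
    15 is a leaf — visit 15.
Full in-order sequence: 26, 10, 14, 35, 20, 38, 9, 36, 30, 13, 27, 4, 12, 15.

20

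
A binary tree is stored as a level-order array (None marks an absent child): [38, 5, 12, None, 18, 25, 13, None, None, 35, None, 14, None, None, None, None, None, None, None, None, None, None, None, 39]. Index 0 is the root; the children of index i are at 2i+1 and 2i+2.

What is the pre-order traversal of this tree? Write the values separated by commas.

38, 5, 18, 35, 12, 25, 14, 39, 13

Pre-order visits the node, then its left subtree, then its right subtree.
Visit 38.
At 38: go left to 5.
  Visit 5.
  At 5: no left child.
  At 5: go right to 18.
    Visit 18.
    At 18: go left to 35.
      35 is a leaf — visit 35.
    At 18: no right child.
At 38: go right to 12.
  Visit 12.
  At 12: go left to 25.
    Visit 25.
    At 25: go left to 14.
      Visit 14.
      At 14: go left to 39.
        39 is a leaf — visit 39.
      At 14: no right child.
    At 25: no right child.
  At 12: go right to 13.
    13 is a leaf — visit 13.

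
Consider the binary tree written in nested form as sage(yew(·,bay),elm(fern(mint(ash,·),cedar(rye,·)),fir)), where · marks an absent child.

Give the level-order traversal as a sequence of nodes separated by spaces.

Level-order visits nodes level by level from the root, left to right within each level.
Level 0: sage
Level 1: yew, elm
Level 2: bay, fern, fir
Level 3: mint, cedar
Level 4: ash, rye

sage yew elm bay fern fir mint cedar ash rye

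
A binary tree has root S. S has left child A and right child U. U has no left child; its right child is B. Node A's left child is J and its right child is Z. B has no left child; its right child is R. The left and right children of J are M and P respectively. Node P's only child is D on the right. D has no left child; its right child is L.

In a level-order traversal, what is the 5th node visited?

Level-order visits nodes level by level from the root, left to right within each level.
Level 0: S
Level 1: A, U
Level 2: J, Z, B
Level 3: M, P, R
Level 4: D
Level 5: L
Full level-order sequence: S, A, U, J, Z, B, M, P, R, D, L.

Z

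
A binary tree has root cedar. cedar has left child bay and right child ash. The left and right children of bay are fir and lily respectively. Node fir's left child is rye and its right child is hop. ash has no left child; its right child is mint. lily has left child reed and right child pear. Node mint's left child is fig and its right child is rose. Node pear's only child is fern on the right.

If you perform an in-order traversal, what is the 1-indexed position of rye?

In-order visits the left subtree, then the node, then the right subtree.
At cedar: go left to bay.
  At bay: go left to fir.
    At fir: go left to rye.
      rye is a leaf — visit rye.
    Visit fir.
    At fir: go right to hop.
      hop is a leaf — visit hop.
  Visit bay.
  At bay: go right to lily.
    At lily: go left to reed.
      reed is a leaf — visit reed.
    Visit lily.
    At lily: go right to pear.
      At pear: no left child.
      Visit pear.
      At pear: go right to fern.
        fern is a leaf — visit fern.
Visit cedar.
At cedar: go right to ash.
  At ash: no left child.
  Visit ash.
  At ash: go right to mint.
    At mint: go left to fig.
      fig is a leaf — visit fig.
    Visit mint.
    At mint: go right to rose.
      rose is a leaf — visit rose.
Full in-order sequence: rye, fir, hop, bay, reed, lily, pear, fern, cedar, ash, fig, mint, rose.

1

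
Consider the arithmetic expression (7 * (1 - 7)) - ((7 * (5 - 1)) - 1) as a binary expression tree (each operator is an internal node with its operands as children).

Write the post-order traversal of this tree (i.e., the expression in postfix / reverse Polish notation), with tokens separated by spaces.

7 1 7 - * 7 5 1 - * 1 - -

Post-order on an expression tree gives postfix notation: for each operator, emit left operand, right operand, then the operator.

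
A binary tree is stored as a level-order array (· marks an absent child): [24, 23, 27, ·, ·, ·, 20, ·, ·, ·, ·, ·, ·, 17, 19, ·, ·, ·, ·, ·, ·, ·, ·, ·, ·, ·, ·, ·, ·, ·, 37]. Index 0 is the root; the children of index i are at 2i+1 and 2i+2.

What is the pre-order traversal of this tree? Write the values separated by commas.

Pre-order visits the node, then its left subtree, then its right subtree.
Visit 24.
At 24: go left to 23.
  23 is a leaf — visit 23.
At 24: go right to 27.
  Visit 27.
  At 27: no left child.
  At 27: go right to 20.
    Visit 20.
    At 20: go left to 17.
      17 is a leaf — visit 17.
    At 20: go right to 19.
      Visit 19.
      At 19: no left child.
      At 19: go right to 37.
        37 is a leaf — visit 37.

24, 23, 27, 20, 17, 19, 37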